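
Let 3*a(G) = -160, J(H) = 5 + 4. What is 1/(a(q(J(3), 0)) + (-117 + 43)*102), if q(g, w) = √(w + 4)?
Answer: -3/22804 ≈ -0.00013156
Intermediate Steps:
J(H) = 9
q(g, w) = √(4 + w)
a(G) = -160/3 (a(G) = (⅓)*(-160) = -160/3)
1/(a(q(J(3), 0)) + (-117 + 43)*102) = 1/(-160/3 + (-117 + 43)*102) = 1/(-160/3 - 74*102) = 1/(-160/3 - 7548) = 1/(-22804/3) = -3/22804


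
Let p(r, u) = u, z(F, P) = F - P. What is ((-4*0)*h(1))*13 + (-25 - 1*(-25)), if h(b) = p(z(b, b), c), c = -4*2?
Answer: 0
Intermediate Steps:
c = -8
h(b) = -8
((-4*0)*h(1))*13 + (-25 - 1*(-25)) = (-4*0*(-8))*13 + (-25 - 1*(-25)) = (0*(-8))*13 + (-25 + 25) = 0*13 + 0 = 0 + 0 = 0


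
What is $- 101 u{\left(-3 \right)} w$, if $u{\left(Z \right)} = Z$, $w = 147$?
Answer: $44541$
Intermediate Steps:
$- 101 u{\left(-3 \right)} w = \left(-101\right) \left(-3\right) 147 = 303 \cdot 147 = 44541$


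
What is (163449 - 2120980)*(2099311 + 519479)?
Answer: -5126362607490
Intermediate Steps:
(163449 - 2120980)*(2099311 + 519479) = -1957531*2618790 = -5126362607490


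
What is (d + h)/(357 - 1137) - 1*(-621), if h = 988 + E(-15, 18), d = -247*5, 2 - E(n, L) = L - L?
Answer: 96925/156 ≈ 621.31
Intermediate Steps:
E(n, L) = 2 (E(n, L) = 2 - (L - L) = 2 - 1*0 = 2 + 0 = 2)
d = -1235
h = 990 (h = 988 + 2 = 990)
(d + h)/(357 - 1137) - 1*(-621) = (-1235 + 990)/(357 - 1137) - 1*(-621) = -245/(-780) + 621 = -245*(-1/780) + 621 = 49/156 + 621 = 96925/156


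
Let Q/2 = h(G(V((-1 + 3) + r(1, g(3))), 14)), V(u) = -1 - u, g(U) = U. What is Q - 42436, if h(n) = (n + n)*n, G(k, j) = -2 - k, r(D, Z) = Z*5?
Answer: -41412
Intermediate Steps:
r(D, Z) = 5*Z
h(n) = 2*n² (h(n) = (2*n)*n = 2*n²)
Q = 1024 (Q = 2*(2*(-2 - (-1 - ((-1 + 3) + 5*3)))²) = 2*(2*(-2 - (-1 - (2 + 15)))²) = 2*(2*(-2 - (-1 - 1*17))²) = 2*(2*(-2 - (-1 - 17))²) = 2*(2*(-2 - 1*(-18))²) = 2*(2*(-2 + 18)²) = 2*(2*16²) = 2*(2*256) = 2*512 = 1024)
Q - 42436 = 1024 - 42436 = -41412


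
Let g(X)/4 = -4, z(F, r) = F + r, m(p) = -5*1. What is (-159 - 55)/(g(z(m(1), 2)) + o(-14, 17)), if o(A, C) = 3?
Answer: 214/13 ≈ 16.462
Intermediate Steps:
m(p) = -5
g(X) = -16 (g(X) = 4*(-4) = -16)
(-159 - 55)/(g(z(m(1), 2)) + o(-14, 17)) = (-159 - 55)/(-16 + 3) = -214/(-13) = -214*(-1/13) = 214/13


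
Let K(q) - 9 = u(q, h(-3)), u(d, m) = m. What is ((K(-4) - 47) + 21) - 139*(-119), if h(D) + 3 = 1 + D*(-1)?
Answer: 16525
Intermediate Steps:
h(D) = -2 - D (h(D) = -3 + (1 + D*(-1)) = -3 + (1 - D) = -2 - D)
K(q) = 10 (K(q) = 9 + (-2 - 1*(-3)) = 9 + (-2 + 3) = 9 + 1 = 10)
((K(-4) - 47) + 21) - 139*(-119) = ((10 - 47) + 21) - 139*(-119) = (-37 + 21) + 16541 = -16 + 16541 = 16525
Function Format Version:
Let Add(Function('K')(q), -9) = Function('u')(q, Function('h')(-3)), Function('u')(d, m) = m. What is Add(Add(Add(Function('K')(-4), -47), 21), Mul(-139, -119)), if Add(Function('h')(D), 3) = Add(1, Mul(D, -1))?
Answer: 16525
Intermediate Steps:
Function('h')(D) = Add(-2, Mul(-1, D)) (Function('h')(D) = Add(-3, Add(1, Mul(D, -1))) = Add(-3, Add(1, Mul(-1, D))) = Add(-2, Mul(-1, D)))
Function('K')(q) = 10 (Function('K')(q) = Add(9, Add(-2, Mul(-1, -3))) = Add(9, Add(-2, 3)) = Add(9, 1) = 10)
Add(Add(Add(Function('K')(-4), -47), 21), Mul(-139, -119)) = Add(Add(Add(10, -47), 21), Mul(-139, -119)) = Add(Add(-37, 21), 16541) = Add(-16, 16541) = 16525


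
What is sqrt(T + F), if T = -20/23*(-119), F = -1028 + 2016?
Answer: 4*sqrt(36087)/23 ≈ 33.038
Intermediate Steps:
F = 988
T = 2380/23 (T = -20*1/23*(-119) = -20/23*(-119) = 2380/23 ≈ 103.48)
sqrt(T + F) = sqrt(2380/23 + 988) = sqrt(25104/23) = 4*sqrt(36087)/23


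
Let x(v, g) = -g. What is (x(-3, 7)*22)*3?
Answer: -462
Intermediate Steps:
(x(-3, 7)*22)*3 = (-1*7*22)*3 = -7*22*3 = -154*3 = -462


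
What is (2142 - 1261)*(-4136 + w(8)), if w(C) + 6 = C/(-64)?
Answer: -29193697/8 ≈ -3.6492e+6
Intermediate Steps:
w(C) = -6 - C/64 (w(C) = -6 + C/(-64) = -6 + C*(-1/64) = -6 - C/64)
(2142 - 1261)*(-4136 + w(8)) = (2142 - 1261)*(-4136 + (-6 - 1/64*8)) = 881*(-4136 + (-6 - ⅛)) = 881*(-4136 - 49/8) = 881*(-33137/8) = -29193697/8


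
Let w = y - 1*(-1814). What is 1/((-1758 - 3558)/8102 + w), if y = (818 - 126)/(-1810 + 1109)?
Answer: 2839751/5146641764 ≈ 0.00055177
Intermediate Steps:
y = -692/701 (y = 692/(-701) = 692*(-1/701) = -692/701 ≈ -0.98716)
w = 1270922/701 (w = -692/701 - 1*(-1814) = -692/701 + 1814 = 1270922/701 ≈ 1813.0)
1/((-1758 - 3558)/8102 + w) = 1/((-1758 - 3558)/8102 + 1270922/701) = 1/(-5316*1/8102 + 1270922/701) = 1/(-2658/4051 + 1270922/701) = 1/(5146641764/2839751) = 2839751/5146641764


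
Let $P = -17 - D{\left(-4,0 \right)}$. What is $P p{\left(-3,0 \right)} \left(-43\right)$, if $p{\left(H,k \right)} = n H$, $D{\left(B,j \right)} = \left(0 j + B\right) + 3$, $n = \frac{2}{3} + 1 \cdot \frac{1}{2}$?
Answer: $-2408$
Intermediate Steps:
$n = \frac{7}{6}$ ($n = 2 \cdot \frac{1}{3} + 1 \cdot \frac{1}{2} = \frac{2}{3} + \frac{1}{2} = \frac{7}{6} \approx 1.1667$)
$D{\left(B,j \right)} = 3 + B$ ($D{\left(B,j \right)} = \left(0 + B\right) + 3 = B + 3 = 3 + B$)
$P = -16$ ($P = -17 - \left(3 - 4\right) = -17 - -1 = -17 + 1 = -16$)
$p{\left(H,k \right)} = \frac{7 H}{6}$
$P p{\left(-3,0 \right)} \left(-43\right) = - 16 \cdot \frac{7}{6} \left(-3\right) \left(-43\right) = \left(-16\right) \left(- \frac{7}{2}\right) \left(-43\right) = 56 \left(-43\right) = -2408$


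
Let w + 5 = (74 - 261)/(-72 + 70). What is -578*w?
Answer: -51153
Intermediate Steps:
w = 177/2 (w = -5 + (74 - 261)/(-72 + 70) = -5 - 187/(-2) = -5 - 187*(-½) = -5 + 187/2 = 177/2 ≈ 88.500)
-578*w = -578*177/2 = -51153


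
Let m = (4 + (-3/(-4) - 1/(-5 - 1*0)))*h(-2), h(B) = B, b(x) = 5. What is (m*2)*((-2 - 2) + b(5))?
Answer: -99/5 ≈ -19.800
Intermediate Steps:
m = -99/10 (m = (4 + (-3/(-4) - 1/(-5 - 1*0)))*(-2) = (4 + (-3*(-1/4) - 1/(-5 + 0)))*(-2) = (4 + (3/4 - 1/(-5)))*(-2) = (4 + (3/4 - 1*(-1/5)))*(-2) = (4 + (3/4 + 1/5))*(-2) = (4 + 19/20)*(-2) = (99/20)*(-2) = -99/10 ≈ -9.9000)
(m*2)*((-2 - 2) + b(5)) = (-99/10*2)*((-2 - 2) + 5) = -99*(-4 + 5)/5 = -99/5*1 = -99/5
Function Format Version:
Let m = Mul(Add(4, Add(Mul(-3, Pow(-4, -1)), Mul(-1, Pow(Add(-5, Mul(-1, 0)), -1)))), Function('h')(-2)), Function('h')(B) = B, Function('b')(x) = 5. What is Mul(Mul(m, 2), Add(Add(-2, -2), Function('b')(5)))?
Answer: Rational(-99, 5) ≈ -19.800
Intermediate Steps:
m = Rational(-99, 10) (m = Mul(Add(4, Add(Mul(-3, Pow(-4, -1)), Mul(-1, Pow(Add(-5, Mul(-1, 0)), -1)))), -2) = Mul(Add(4, Add(Mul(-3, Rational(-1, 4)), Mul(-1, Pow(Add(-5, 0), -1)))), -2) = Mul(Add(4, Add(Rational(3, 4), Mul(-1, Pow(-5, -1)))), -2) = Mul(Add(4, Add(Rational(3, 4), Mul(-1, Rational(-1, 5)))), -2) = Mul(Add(4, Add(Rational(3, 4), Rational(1, 5))), -2) = Mul(Add(4, Rational(19, 20)), -2) = Mul(Rational(99, 20), -2) = Rational(-99, 10) ≈ -9.9000)
Mul(Mul(m, 2), Add(Add(-2, -2), Function('b')(5))) = Mul(Mul(Rational(-99, 10), 2), Add(Add(-2, -2), 5)) = Mul(Rational(-99, 5), Add(-4, 5)) = Mul(Rational(-99, 5), 1) = Rational(-99, 5)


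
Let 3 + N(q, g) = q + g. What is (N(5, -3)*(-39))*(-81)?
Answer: -3159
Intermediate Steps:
N(q, g) = -3 + g + q (N(q, g) = -3 + (q + g) = -3 + (g + q) = -3 + g + q)
(N(5, -3)*(-39))*(-81) = ((-3 - 3 + 5)*(-39))*(-81) = -1*(-39)*(-81) = 39*(-81) = -3159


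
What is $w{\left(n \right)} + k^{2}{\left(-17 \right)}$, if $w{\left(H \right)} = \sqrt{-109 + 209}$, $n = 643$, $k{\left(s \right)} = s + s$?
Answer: $1166$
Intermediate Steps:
$k{\left(s \right)} = 2 s$
$w{\left(H \right)} = 10$ ($w{\left(H \right)} = \sqrt{100} = 10$)
$w{\left(n \right)} + k^{2}{\left(-17 \right)} = 10 + \left(2 \left(-17\right)\right)^{2} = 10 + \left(-34\right)^{2} = 10 + 1156 = 1166$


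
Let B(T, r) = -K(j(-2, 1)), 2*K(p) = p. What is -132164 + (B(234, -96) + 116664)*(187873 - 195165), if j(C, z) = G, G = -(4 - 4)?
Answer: -850846052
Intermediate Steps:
G = 0 (G = -1*0 = 0)
j(C, z) = 0
K(p) = p/2
B(T, r) = 0 (B(T, r) = -0/2 = -1*0 = 0)
-132164 + (B(234, -96) + 116664)*(187873 - 195165) = -132164 + (0 + 116664)*(187873 - 195165) = -132164 + 116664*(-7292) = -132164 - 850713888 = -850846052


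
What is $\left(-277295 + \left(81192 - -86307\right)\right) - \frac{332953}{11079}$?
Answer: $- \frac{1216762837}{11079} \approx -1.0983 \cdot 10^{5}$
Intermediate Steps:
$\left(-277295 + \left(81192 - -86307\right)\right) - \frac{332953}{11079} = \left(-277295 + \left(81192 + 86307\right)\right) - \frac{332953}{11079} = \left(-277295 + 167499\right) - \frac{332953}{11079} = -109796 - \frac{332953}{11079} = - \frac{1216762837}{11079}$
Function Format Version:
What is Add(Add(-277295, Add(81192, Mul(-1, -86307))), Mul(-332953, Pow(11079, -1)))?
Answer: Rational(-1216762837, 11079) ≈ -1.0983e+5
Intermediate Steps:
Add(Add(-277295, Add(81192, Mul(-1, -86307))), Mul(-332953, Pow(11079, -1))) = Add(Add(-277295, Add(81192, 86307)), Mul(-332953, Rational(1, 11079))) = Add(Add(-277295, 167499), Rational(-332953, 11079)) = Add(-109796, Rational(-332953, 11079)) = Rational(-1216762837, 11079)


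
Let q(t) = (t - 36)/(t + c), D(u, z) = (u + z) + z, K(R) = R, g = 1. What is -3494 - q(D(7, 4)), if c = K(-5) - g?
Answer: -10475/3 ≈ -3491.7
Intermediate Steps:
c = -6 (c = -5 - 1*1 = -5 - 1 = -6)
D(u, z) = u + 2*z
q(t) = (-36 + t)/(-6 + t) (q(t) = (t - 36)/(t - 6) = (-36 + t)/(-6 + t))
-3494 - q(D(7, 4)) = -3494 - (-36 + (7 + 2*4))/(-6 + (7 + 2*4)) = -3494 - (-36 + (7 + 8))/(-6 + (7 + 8)) = -3494 - (-36 + 15)/(-6 + 15) = -3494 - (-21)/9 = -3494 - 1*(-7/3) = -3494 + 7/3 = -10475/3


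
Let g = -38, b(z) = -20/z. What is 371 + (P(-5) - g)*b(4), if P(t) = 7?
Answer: 146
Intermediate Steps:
371 + (P(-5) - g)*b(4) = 371 + (7 - 1*(-38))*(-20/4) = 371 + (7 + 38)*(-20*1/4) = 371 + 45*(-5) = 371 - 225 = 146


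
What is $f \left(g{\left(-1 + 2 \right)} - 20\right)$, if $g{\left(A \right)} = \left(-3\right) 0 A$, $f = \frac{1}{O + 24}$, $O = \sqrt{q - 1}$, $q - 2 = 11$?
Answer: $- \frac{40}{47} + \frac{10 \sqrt{3}}{141} \approx -0.72822$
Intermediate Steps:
$q = 13$ ($q = 2 + 11 = 13$)
$O = 2 \sqrt{3}$ ($O = \sqrt{13 - 1} = \sqrt{12} = 2 \sqrt{3} \approx 3.4641$)
$f = \frac{1}{24 + 2 \sqrt{3}}$ ($f = \frac{1}{2 \sqrt{3} + 24} = \frac{1}{24 + 2 \sqrt{3}} \approx 0.036411$)
$g{\left(A \right)} = 0$ ($g{\left(A \right)} = 0 A = 0$)
$f \left(g{\left(-1 + 2 \right)} - 20\right) = \left(\frac{2}{47} - \frac{\sqrt{3}}{282}\right) \left(0 - 20\right) = \left(\frac{2}{47} - \frac{\sqrt{3}}{282}\right) \left(-20\right) = - \frac{40}{47} + \frac{10 \sqrt{3}}{141}$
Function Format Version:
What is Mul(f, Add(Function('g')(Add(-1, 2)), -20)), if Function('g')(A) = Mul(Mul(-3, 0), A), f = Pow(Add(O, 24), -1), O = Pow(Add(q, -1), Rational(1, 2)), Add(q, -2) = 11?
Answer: Add(Rational(-40, 47), Mul(Rational(10, 141), Pow(3, Rational(1, 2)))) ≈ -0.72822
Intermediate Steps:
q = 13 (q = Add(2, 11) = 13)
O = Mul(2, Pow(3, Rational(1, 2))) (O = Pow(Add(13, -1), Rational(1, 2)) = Pow(12, Rational(1, 2)) = Mul(2, Pow(3, Rational(1, 2))) ≈ 3.4641)
f = Pow(Add(24, Mul(2, Pow(3, Rational(1, 2)))), -1) (f = Pow(Add(Mul(2, Pow(3, Rational(1, 2))), 24), -1) = Pow(Add(24, Mul(2, Pow(3, Rational(1, 2)))), -1) ≈ 0.036411)
Function('g')(A) = 0 (Function('g')(A) = Mul(0, A) = 0)
Mul(f, Add(Function('g')(Add(-1, 2)), -20)) = Mul(Add(Rational(2, 47), Mul(Rational(-1, 282), Pow(3, Rational(1, 2)))), Add(0, -20)) = Mul(Add(Rational(2, 47), Mul(Rational(-1, 282), Pow(3, Rational(1, 2)))), -20) = Add(Rational(-40, 47), Mul(Rational(10, 141), Pow(3, Rational(1, 2))))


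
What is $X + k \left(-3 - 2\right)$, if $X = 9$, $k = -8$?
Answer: $49$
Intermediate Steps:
$X + k \left(-3 - 2\right) = 9 - 8 \left(-3 - 2\right) = 9 - -40 = 9 + 40 = 49$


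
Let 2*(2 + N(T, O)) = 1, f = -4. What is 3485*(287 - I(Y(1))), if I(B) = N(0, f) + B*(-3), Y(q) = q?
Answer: 2031755/2 ≈ 1.0159e+6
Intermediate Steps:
N(T, O) = -3/2 (N(T, O) = -2 + (½)*1 = -2 + ½ = -3/2)
I(B) = -3/2 - 3*B (I(B) = -3/2 + B*(-3) = -3/2 - 3*B)
3485*(287 - I(Y(1))) = 3485*(287 - (-3/2 - 3*1)) = 3485*(287 - (-3/2 - 3)) = 3485*(287 - 1*(-9/2)) = 3485*(287 + 9/2) = 3485*(583/2) = 2031755/2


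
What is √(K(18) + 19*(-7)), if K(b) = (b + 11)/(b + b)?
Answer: I*√4759/6 ≈ 11.498*I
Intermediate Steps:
K(b) = (11 + b)/(2*b) (K(b) = (11 + b)/((2*b)) = (11 + b)*(1/(2*b)) = (11 + b)/(2*b))
√(K(18) + 19*(-7)) = √((½)*(11 + 18)/18 + 19*(-7)) = √((½)*(1/18)*29 - 133) = √(29/36 - 133) = √(-4759/36) = I*√4759/6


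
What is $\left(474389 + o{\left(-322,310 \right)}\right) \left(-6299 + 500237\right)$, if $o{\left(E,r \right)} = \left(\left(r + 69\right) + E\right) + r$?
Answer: $234500029128$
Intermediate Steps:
$o{\left(E,r \right)} = 69 + E + 2 r$ ($o{\left(E,r \right)} = \left(\left(69 + r\right) + E\right) + r = \left(69 + E + r\right) + r = 69 + E + 2 r$)
$\left(474389 + o{\left(-322,310 \right)}\right) \left(-6299 + 500237\right) = \left(474389 + \left(69 - 322 + 2 \cdot 310\right)\right) \left(-6299 + 500237\right) = \left(474389 + \left(69 - 322 + 620\right)\right) 493938 = \left(474389 + 367\right) 493938 = 474756 \cdot 493938 = 234500029128$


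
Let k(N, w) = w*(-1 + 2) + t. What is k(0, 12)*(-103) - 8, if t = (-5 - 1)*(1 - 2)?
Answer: -1862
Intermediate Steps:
t = 6 (t = -6*(-1) = 6)
k(N, w) = 6 + w (k(N, w) = w*(-1 + 2) + 6 = w*1 + 6 = w + 6 = 6 + w)
k(0, 12)*(-103) - 8 = (6 + 12)*(-103) - 8 = 18*(-103) - 8 = -1854 - 8 = -1862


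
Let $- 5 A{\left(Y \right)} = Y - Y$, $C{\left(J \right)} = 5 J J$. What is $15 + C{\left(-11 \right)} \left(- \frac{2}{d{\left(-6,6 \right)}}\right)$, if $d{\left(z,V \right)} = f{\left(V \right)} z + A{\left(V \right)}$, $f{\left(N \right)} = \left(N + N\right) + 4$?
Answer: $\frac{1325}{48} \approx 27.604$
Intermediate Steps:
$f{\left(N \right)} = 4 + 2 N$ ($f{\left(N \right)} = 2 N + 4 = 4 + 2 N$)
$C{\left(J \right)} = 5 J^{2}$
$A{\left(Y \right)} = 0$ ($A{\left(Y \right)} = - \frac{Y - Y}{5} = \left(- \frac{1}{5}\right) 0 = 0$)
$d{\left(z,V \right)} = z \left(4 + 2 V\right)$ ($d{\left(z,V \right)} = \left(4 + 2 V\right) z + 0 = z \left(4 + 2 V\right) + 0 = z \left(4 + 2 V\right)$)
$15 + C{\left(-11 \right)} \left(- \frac{2}{d{\left(-6,6 \right)}}\right) = 15 + 5 \left(-11\right)^{2} \left(- \frac{2}{2 \left(-6\right) \left(2 + 6\right)}\right) = 15 + 5 \cdot 121 \left(- \frac{2}{2 \left(-6\right) 8}\right) = 15 + 605 \left(- \frac{2}{-96}\right) = 15 + 605 \left(\left(-2\right) \left(- \frac{1}{96}\right)\right) = 15 + 605 \cdot \frac{1}{48} = 15 + \frac{605}{48} = \frac{1325}{48}$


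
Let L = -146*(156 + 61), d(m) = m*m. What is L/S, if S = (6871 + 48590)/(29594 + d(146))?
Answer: -76806220/2641 ≈ -29082.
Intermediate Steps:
d(m) = m**2
L = -31682 (L = -146*217 = -31682)
S = 18487/16970 (S = (6871 + 48590)/(29594 + 146**2) = 55461/(29594 + 21316) = 55461/50910 = 55461*(1/50910) = 18487/16970 ≈ 1.0894)
L/S = -31682/18487/16970 = -31682*16970/18487 = -76806220/2641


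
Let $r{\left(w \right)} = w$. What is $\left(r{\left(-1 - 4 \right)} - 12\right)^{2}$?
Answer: $289$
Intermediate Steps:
$\left(r{\left(-1 - 4 \right)} - 12\right)^{2} = \left(\left(-1 - 4\right) - 12\right)^{2} = \left(-5 - 12\right)^{2} = \left(-17\right)^{2} = 289$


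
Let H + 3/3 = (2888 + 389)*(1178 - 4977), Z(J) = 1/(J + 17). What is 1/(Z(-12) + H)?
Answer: -5/62246619 ≈ -8.0326e-8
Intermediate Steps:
Z(J) = 1/(17 + J)
H = -12449324 (H = -1 + (2888 + 389)*(1178 - 4977) = -1 + 3277*(-3799) = -1 - 12449323 = -12449324)
1/(Z(-12) + H) = 1/(1/(17 - 12) - 12449324) = 1/(1/5 - 12449324) = 1/(⅕ - 12449324) = 1/(-62246619/5) = -5/62246619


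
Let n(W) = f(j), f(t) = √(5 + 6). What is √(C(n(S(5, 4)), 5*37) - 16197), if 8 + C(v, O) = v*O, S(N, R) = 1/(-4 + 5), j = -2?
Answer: √(-16205 + 185*√11) ≈ 124.87*I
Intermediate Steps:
f(t) = √11
S(N, R) = 1 (S(N, R) = 1/1 = 1)
n(W) = √11
C(v, O) = -8 + O*v (C(v, O) = -8 + v*O = -8 + O*v)
√(C(n(S(5, 4)), 5*37) - 16197) = √((-8 + (5*37)*√11) - 16197) = √((-8 + 185*√11) - 16197) = √(-16205 + 185*√11)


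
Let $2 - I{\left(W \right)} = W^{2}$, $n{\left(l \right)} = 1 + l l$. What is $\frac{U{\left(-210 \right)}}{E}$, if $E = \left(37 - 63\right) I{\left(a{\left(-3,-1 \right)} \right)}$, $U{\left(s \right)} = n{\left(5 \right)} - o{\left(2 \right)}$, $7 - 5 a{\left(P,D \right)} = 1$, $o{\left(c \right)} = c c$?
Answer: $- \frac{275}{182} \approx -1.511$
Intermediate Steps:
$o{\left(c \right)} = c^{2}$
$a{\left(P,D \right)} = \frac{6}{5}$ ($a{\left(P,D \right)} = \frac{7}{5} - \frac{1}{5} = \frac{6}{5}$)
$n{\left(l \right)} = 1 + l^{2}$
$U{\left(s \right)} = 22$ ($U{\left(s \right)} = \left(1 + 5^{2}\right) - 2^{2} = \left(1 + 25\right) - 4 = 26 - 4 = 22$)
$I{\left(W \right)} = 2 - W^{2}$
$E = - \frac{364}{25}$ ($E = \left(37 - 63\right) \left(2 - \left(\frac{6}{5}\right)^{2}\right) = - 26 \left(2 - \frac{36}{25}\right) = \left(-26\right) \frac{14}{25} = - \frac{364}{25} \approx -14.56$)
$\frac{U{\left(-210 \right)}}{E} = \frac{22}{- \frac{364}{25}} = 22 \left(- \frac{25}{364}\right) = - \frac{275}{182}$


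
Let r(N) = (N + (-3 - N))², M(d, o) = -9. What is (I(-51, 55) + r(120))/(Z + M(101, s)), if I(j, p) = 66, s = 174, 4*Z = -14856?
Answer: -25/1241 ≈ -0.020145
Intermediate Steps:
Z = -3714 (Z = (¼)*(-14856) = -3714)
r(N) = 9 (r(N) = (-3)² = 9)
(I(-51, 55) + r(120))/(Z + M(101, s)) = (66 + 9)/(-3714 - 9) = 75/(-3723) = 75*(-1/3723) = -25/1241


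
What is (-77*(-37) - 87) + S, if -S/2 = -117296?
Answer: 237354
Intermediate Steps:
S = 234592 (S = -2*(-117296) = 234592)
(-77*(-37) - 87) + S = (-77*(-37) - 87) + 234592 = (2849 - 87) + 234592 = 2762 + 234592 = 237354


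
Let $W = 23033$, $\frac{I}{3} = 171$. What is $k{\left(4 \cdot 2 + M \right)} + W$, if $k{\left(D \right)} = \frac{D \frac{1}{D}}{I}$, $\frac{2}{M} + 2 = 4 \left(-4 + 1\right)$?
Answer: $\frac{11815930}{513} \approx 23033.0$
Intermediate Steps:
$I = 513$ ($I = 3 \cdot 171 = 513$)
$M = - \frac{1}{7}$ ($M = \frac{2}{-2 + 4 \left(-4 + 1\right)} = \frac{2}{-2 + 4 \left(-3\right)} = \frac{2}{-2 - 12} = \frac{2}{-14} = 2 \left(- \frac{1}{14}\right) = - \frac{1}{7} \approx -0.14286$)
$k{\left(D \right)} = \frac{1}{513}$ ($k{\left(D \right)} = \frac{D \frac{1}{D}}{513} = 1 \cdot \frac{1}{513} = \frac{1}{513}$)
$k{\left(4 \cdot 2 + M \right)} + W = \frac{1}{513} + 23033 = \frac{11815930}{513}$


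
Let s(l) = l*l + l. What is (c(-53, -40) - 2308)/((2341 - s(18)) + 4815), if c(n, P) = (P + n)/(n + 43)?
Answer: -22987/68140 ≈ -0.33735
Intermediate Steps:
c(n, P) = (P + n)/(43 + n)
s(l) = l + l² (s(l) = l² + l = l + l²)
(c(-53, -40) - 2308)/((2341 - s(18)) + 4815) = ((-40 - 53)/(43 - 53) - 2308)/((2341 - 18*(1 + 18)) + 4815) = (-93/(-10) - 2308)/((2341 - 18*19) + 4815) = (-⅒*(-93) - 2308)/((2341 - 1*342) + 4815) = (93/10 - 2308)/((2341 - 342) + 4815) = -22987/(10*(1999 + 4815)) = -22987/10/6814 = -22987/10*1/6814 = -22987/68140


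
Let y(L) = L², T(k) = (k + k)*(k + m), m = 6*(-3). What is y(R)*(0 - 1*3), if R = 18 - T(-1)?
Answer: -1200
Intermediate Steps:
m = -18
T(k) = 2*k*(-18 + k) (T(k) = (k + k)*(k - 18) = (2*k)*(-18 + k) = 2*k*(-18 + k))
R = -20 (R = 18 - 2*(-1)*(-18 - 1) = 18 - 2*(-1)*(-19) = 18 - 1*38 = 18 - 38 = -20)
y(R)*(0 - 1*3) = (-20)²*(0 - 1*3) = 400*(0 - 3) = 400*(-3) = -1200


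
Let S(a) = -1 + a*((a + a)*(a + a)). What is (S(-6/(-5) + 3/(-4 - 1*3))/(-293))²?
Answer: 1285724449/157813265640625 ≈ 8.1471e-6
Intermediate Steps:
S(a) = -1 + 4*a³ (S(a) = -1 + a*((2*a)*(2*a)) = -1 + a*(4*a²) = -1 + 4*a³)
(S(-6/(-5) + 3/(-4 - 1*3))/(-293))² = ((-1 + 4*(-6/(-5) + 3/(-4 - 1*3))³)/(-293))² = ((-1 + 4*(-6*(-⅕) + 3/(-4 - 3))³)*(-1/293))² = ((-1 + 4*(6/5 + 3/(-7))³)*(-1/293))² = ((-1 + 4*(6/5 + 3*(-⅐))³)*(-1/293))² = ((-1 + 4*(6/5 - 3/7)³)*(-1/293))² = ((-1 + 4*(27/35)³)*(-1/293))² = ((-1 + 4*(19683/42875))*(-1/293))² = ((-1 + 78732/42875)*(-1/293))² = ((35857/42875)*(-1/293))² = (-35857/12562375)² = 1285724449/157813265640625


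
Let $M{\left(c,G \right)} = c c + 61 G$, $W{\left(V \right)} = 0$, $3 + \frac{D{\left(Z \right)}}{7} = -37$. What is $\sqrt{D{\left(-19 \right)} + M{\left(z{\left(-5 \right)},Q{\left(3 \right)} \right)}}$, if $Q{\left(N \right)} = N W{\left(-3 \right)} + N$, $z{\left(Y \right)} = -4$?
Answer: $9 i \approx 9.0 i$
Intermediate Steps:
$D{\left(Z \right)} = -280$ ($D{\left(Z \right)} = -21 + 7 \left(-37\right) = -21 - 259 = -280$)
$Q{\left(N \right)} = N$ ($Q{\left(N \right)} = N 0 + N = 0 + N = N$)
$M{\left(c,G \right)} = c^{2} + 61 G$
$\sqrt{D{\left(-19 \right)} + M{\left(z{\left(-5 \right)},Q{\left(3 \right)} \right)}} = \sqrt{-280 + \left(\left(-4\right)^{2} + 61 \cdot 3\right)} = \sqrt{-280 + \left(16 + 183\right)} = \sqrt{-280 + 199} = \sqrt{-81} = 9 i$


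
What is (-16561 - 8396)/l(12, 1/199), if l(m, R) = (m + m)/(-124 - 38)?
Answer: 673839/4 ≈ 1.6846e+5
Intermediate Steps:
l(m, R) = -m/81 (l(m, R) = (2*m)/(-162) = (2*m)*(-1/162) = -m/81)
(-16561 - 8396)/l(12, 1/199) = (-16561 - 8396)/((-1/81*12)) = -24957/(-4/27) = -24957*(-27/4) = 673839/4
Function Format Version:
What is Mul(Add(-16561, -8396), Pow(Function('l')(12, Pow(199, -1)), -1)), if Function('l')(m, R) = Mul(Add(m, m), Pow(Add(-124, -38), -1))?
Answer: Rational(673839, 4) ≈ 1.6846e+5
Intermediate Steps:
Function('l')(m, R) = Mul(Rational(-1, 81), m) (Function('l')(m, R) = Mul(Mul(2, m), Pow(-162, -1)) = Mul(Mul(2, m), Rational(-1, 162)) = Mul(Rational(-1, 81), m))
Mul(Add(-16561, -8396), Pow(Function('l')(12, Pow(199, -1)), -1)) = Mul(Add(-16561, -8396), Pow(Mul(Rational(-1, 81), 12), -1)) = Mul(-24957, Pow(Rational(-4, 27), -1)) = Mul(-24957, Rational(-27, 4)) = Rational(673839, 4)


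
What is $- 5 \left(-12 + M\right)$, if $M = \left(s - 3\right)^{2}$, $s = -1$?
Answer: $-20$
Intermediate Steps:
$M = 16$ ($M = \left(-1 - 3\right)^{2} = \left(-4\right)^{2} = 16$)
$- 5 \left(-12 + M\right) = - 5 \left(-12 + 16\right) = \left(-5\right) 4 = -20$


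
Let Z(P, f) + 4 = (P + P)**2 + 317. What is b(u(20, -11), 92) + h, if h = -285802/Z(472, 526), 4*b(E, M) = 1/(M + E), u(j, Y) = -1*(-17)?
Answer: -123718223/388671764 ≈ -0.31831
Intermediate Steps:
u(j, Y) = 17
b(E, M) = 1/(4*(E + M)) (b(E, M) = 1/(4*(M + E)) = 1/(4*(E + M)))
Z(P, f) = 313 + 4*P**2 (Z(P, f) = -4 + ((P + P)**2 + 317) = -4 + ((2*P)**2 + 317) = -4 + (4*P**2 + 317) = -4 + (317 + 4*P**2) = 313 + 4*P**2)
h = -285802/891449 (h = -285802/(313 + 4*472**2) = -285802/(313 + 4*222784) = -285802/(313 + 891136) = -285802/891449 ≈ -0.32060)
b(u(20, -11), 92) + h = 1/(4*(17 + 92)) - 285802/891449 = (1/4)/109 - 285802/891449 = (1/4)*(1/109) - 285802/891449 = 1/436 - 285802/891449 = -123718223/388671764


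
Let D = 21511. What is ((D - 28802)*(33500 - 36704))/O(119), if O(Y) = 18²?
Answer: 648899/9 ≈ 72100.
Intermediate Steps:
O(Y) = 324
((D - 28802)*(33500 - 36704))/O(119) = ((21511 - 28802)*(33500 - 36704))/324 = -7291*(-3204)*(1/324) = 23360364*(1/324) = 648899/9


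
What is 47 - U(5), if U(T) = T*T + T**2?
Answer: -3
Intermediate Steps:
U(T) = 2*T**2 (U(T) = T**2 + T**2 = 2*T**2)
47 - U(5) = 47 - 2*5**2 = 47 - 2*25 = 47 - 1*50 = 47 - 50 = -3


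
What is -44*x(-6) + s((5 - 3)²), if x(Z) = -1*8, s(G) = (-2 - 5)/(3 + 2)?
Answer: 1753/5 ≈ 350.60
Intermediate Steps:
s(G) = -7/5
x(Z) = -8
-44*x(-6) + s((5 - 3)²) = -44*(-8) - 7/5 = 352 - 7/5 = 1753/5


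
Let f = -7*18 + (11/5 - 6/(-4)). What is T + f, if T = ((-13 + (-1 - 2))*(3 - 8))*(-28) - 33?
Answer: -23953/10 ≈ -2395.3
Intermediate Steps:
T = -2273 (T = ((-13 - 3)*(-5))*(-28) - 33 = -16*(-5)*(-28) - 33 = 80*(-28) - 33 = -2240 - 33 = -2273)
f = -1223/10 (f = -126 + (11*(⅕) - 6*(-¼)) = -126 + (11/5 + 3/2) = -126 + 37/10 = -1223/10 ≈ -122.30)
T + f = -2273 - 1223/10 = -23953/10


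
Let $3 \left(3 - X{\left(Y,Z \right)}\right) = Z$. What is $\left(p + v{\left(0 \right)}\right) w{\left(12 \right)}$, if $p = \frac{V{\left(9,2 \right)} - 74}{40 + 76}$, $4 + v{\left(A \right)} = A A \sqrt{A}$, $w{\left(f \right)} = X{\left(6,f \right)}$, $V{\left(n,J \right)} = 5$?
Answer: $\frac{533}{116} \approx 4.5948$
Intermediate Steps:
$X{\left(Y,Z \right)} = 3 - \frac{Z}{3}$
$w{\left(f \right)} = 3 - \frac{f}{3}$
$v{\left(A \right)} = -4 + A^{\frac{5}{2}}$ ($v{\left(A \right)} = -4 + A A \sqrt{A} = -4 + A A^{\frac{3}{2}} = -4 + A^{\frac{5}{2}}$)
$p = - \frac{69}{116}$ ($p = \frac{5 - 74}{40 + 76} = - \frac{69}{116} \approx -0.59483$)
$\left(p + v{\left(0 \right)}\right) w{\left(12 \right)} = \left(- \frac{69}{116} - \left(4 - 0^{\frac{5}{2}}\right)\right) \left(3 - 4\right) = \left(- \frac{69}{116} + \left(-4 + 0\right)\right) \left(3 - 4\right) = \left(- \frac{69}{116} - 4\right) \left(-1\right) = \left(- \frac{533}{116}\right) \left(-1\right) = \frac{533}{116}$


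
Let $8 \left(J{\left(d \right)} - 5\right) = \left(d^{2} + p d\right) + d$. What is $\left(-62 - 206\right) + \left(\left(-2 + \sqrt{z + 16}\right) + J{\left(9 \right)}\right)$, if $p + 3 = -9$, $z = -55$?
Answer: $- \frac{1069}{4} + i \sqrt{39} \approx -267.25 + 6.245 i$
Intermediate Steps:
$p = -12$ ($p = -3 - 9 = -12$)
$J{\left(d \right)} = 5 - \frac{11 d}{8} + \frac{d^{2}}{8}$ ($J{\left(d \right)} = 5 + \frac{\left(d^{2} - 12 d\right) + d}{8} = 5 + \frac{d^{2} - 11 d}{8} = 5 + \left(- \frac{11 d}{8} + \frac{d^{2}}{8}\right) = 5 - \frac{11 d}{8} + \frac{d^{2}}{8}$)
$\left(-62 - 206\right) + \left(\left(-2 + \sqrt{z + 16}\right) + J{\left(9 \right)}\right) = \left(-62 - 206\right) + \left(\left(-2 + \sqrt{-55 + 16}\right) + \left(5 - \frac{99}{8} + \frac{9^{2}}{8}\right)\right) = -268 + \left(\left(-2 + \sqrt{-39}\right) + \left(5 - \frac{99}{8} + \frac{1}{8} \cdot 81\right)\right) = -268 + \left(\left(-2 + i \sqrt{39}\right) + \left(5 - \frac{99}{8} + \frac{81}{8}\right)\right) = -268 + \left(\left(-2 + i \sqrt{39}\right) + \frac{11}{4}\right) = -268 + \left(\frac{3}{4} + i \sqrt{39}\right) = - \frac{1069}{4} + i \sqrt{39}$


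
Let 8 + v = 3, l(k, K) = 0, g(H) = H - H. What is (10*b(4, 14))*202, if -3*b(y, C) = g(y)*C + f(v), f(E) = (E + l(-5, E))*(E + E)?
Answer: -101000/3 ≈ -33667.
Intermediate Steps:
g(H) = 0
v = -5 (v = -8 + 3 = -5)
f(E) = 2*E² (f(E) = (E + 0)*(E + E) = E*(2*E) = 2*E²)
b(y, C) = -50/3 (b(y, C) = -(0*C + 2*(-5)²)/3 = -(0 + 2*25)/3 = -(0 + 50)/3 = -⅓*50 = -50/3)
(10*b(4, 14))*202 = (10*(-50/3))*202 = -500/3*202 = -101000/3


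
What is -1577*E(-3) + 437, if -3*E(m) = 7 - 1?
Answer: 3591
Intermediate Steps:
E(m) = -2 (E(m) = -(7 - 1)/3 = -⅓*6 = -2)
-1577*E(-3) + 437 = -1577*(-2) + 437 = 3154 + 437 = 3591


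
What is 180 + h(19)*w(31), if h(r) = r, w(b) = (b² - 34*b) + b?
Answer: -998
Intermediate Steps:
w(b) = b² - 33*b
180 + h(19)*w(31) = 180 + 19*(31*(-33 + 31)) = 180 + 19*(31*(-2)) = 180 + 19*(-62) = 180 - 1178 = -998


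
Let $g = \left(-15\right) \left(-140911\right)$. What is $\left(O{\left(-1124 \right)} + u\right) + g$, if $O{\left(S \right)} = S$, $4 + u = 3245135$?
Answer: $5357672$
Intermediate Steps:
$u = 3245131$ ($u = -4 + 3245135 = 3245131$)
$g = 2113665$
$\left(O{\left(-1124 \right)} + u\right) + g = \left(-1124 + 3245131\right) + 2113665 = 3244007 + 2113665 = 5357672$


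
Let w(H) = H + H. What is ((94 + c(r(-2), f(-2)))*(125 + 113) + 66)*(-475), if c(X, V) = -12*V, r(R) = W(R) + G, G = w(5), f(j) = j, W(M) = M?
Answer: -13371250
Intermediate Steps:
w(H) = 2*H
G = 10 (G = 2*5 = 10)
r(R) = 10 + R (r(R) = R + 10 = 10 + R)
((94 + c(r(-2), f(-2)))*(125 + 113) + 66)*(-475) = ((94 - 12*(-2))*(125 + 113) + 66)*(-475) = ((94 + 24)*238 + 66)*(-475) = (118*238 + 66)*(-475) = (28084 + 66)*(-475) = 28150*(-475) = -13371250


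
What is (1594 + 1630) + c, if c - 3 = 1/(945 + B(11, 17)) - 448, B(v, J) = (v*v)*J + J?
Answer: 8389802/3019 ≈ 2779.0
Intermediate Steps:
B(v, J) = J + J*v² (B(v, J) = v²*J + J = J*v² + J = J + J*v²)
c = -1343454/3019 (c = 3 + (1/(945 + 17*(1 + 11²)) - 448) = 3 + (1/(945 + 17*(1 + 121)) - 448) = 3 + (1/(945 + 17*122) - 448) = 3 + (1/(945 + 2074) - 448) = 3 + (1/3019 - 448) = 3 - 1352511/3019 = -1343454/3019 ≈ -445.00)
(1594 + 1630) + c = (1594 + 1630) - 1343454/3019 = 3224 - 1343454/3019 = 8389802/3019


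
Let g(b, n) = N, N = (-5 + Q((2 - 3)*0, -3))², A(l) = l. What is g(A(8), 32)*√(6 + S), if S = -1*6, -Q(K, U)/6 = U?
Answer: 0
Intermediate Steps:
Q(K, U) = -6*U
S = -6
N = 169 (N = (-5 - 6*(-3))² = (-5 + 18)² = 13² = 169)
g(b, n) = 169
g(A(8), 32)*√(6 + S) = 169*√(6 - 6) = 169*√0 = 169*0 = 0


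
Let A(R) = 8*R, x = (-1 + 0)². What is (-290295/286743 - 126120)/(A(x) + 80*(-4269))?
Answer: 12054772485/32642058472 ≈ 0.36930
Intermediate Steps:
x = 1 (x = (-1)² = 1)
(-290295/286743 - 126120)/(A(x) + 80*(-4269)) = (-290295/286743 - 126120)/(8*1 + 80*(-4269)) = (-290295*1/286743 - 126120)/(8 - 341520) = (-96765/95581 - 126120)/(-341512) = -12054772485/95581*(-1/341512) = 12054772485/32642058472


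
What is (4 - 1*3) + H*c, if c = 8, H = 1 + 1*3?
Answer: 33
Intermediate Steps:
H = 4 (H = 1 + 3 = 4)
(4 - 1*3) + H*c = (4 - 1*3) + 4*8 = (4 - 3) + 32 = 1 + 32 = 33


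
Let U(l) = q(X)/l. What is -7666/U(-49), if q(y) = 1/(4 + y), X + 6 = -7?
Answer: -3380706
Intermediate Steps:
X = -13 (X = -6 - 7 = -13)
U(l) = -1/(9*l) (U(l) = 1/((4 - 13)*l) = 1/((-9)*l) = -1/(9*l))
-7666/U(-49) = -7666/((-1/9/(-49))) = -7666/((-1/9*(-1/49))) = -7666/1/441 = -7666*441 = -3380706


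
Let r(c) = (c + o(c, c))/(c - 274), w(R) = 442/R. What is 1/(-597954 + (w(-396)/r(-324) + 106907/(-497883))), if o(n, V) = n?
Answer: -10646730072/6366268086108895 ≈ -1.6724e-6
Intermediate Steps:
r(c) = 2*c/(-274 + c) (r(c) = (c + c)/(c - 274) = (2*c)/(-274 + c) = 2*c/(-274 + c))
1/(-597954 + (w(-396)/r(-324) + 106907/(-497883))) = 1/(-597954 + ((442/(-396))/((2*(-324)/(-274 - 324))) + 106907/(-497883))) = 1/(-597954 + ((442*(-1/396))/((2*(-324)/(-598))) + 106907*(-1/497883))) = 1/(-597954 + (-221/(198*(2*(-324)*(-1/598))) - 106907/497883)) = 1/(-597954 + (-221/(198*324/299) - 106907/497883)) = 1/(-597954 + (-221/198*299/324 - 106907/497883)) = 1/(-597954 + (-66079/64152 - 106907/497883)) = 1/(-597954 - 13252636207/10646730072) = 1/(-6366268086108895/10646730072) = -10646730072/6366268086108895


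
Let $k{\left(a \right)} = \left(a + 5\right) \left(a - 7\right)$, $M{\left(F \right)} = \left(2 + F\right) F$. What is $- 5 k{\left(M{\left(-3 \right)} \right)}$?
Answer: $160$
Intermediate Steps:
$M{\left(F \right)} = F \left(2 + F\right)$
$k{\left(a \right)} = \left(-7 + a\right) \left(5 + a\right)$ ($k{\left(a \right)} = \left(5 + a\right) \left(-7 + a\right) = \left(-7 + a\right) \left(5 + a\right)$)
$- 5 k{\left(M{\left(-3 \right)} \right)} = - 5 \left(-35 + \left(- 3 \left(2 - 3\right)\right)^{2} - 2 \left(- 3 \left(2 - 3\right)\right)\right) = - 5 \left(-35 + \left(\left(-3\right) \left(-1\right)\right)^{2} - 2 \left(\left(-3\right) \left(-1\right)\right)\right) = - 5 \left(-35 + 3^{2} - 6\right) = - 5 \left(-35 + 9 - 6\right) = - 5 \left(-32\right) = \left(-1\right) \left(-160\right) = 160$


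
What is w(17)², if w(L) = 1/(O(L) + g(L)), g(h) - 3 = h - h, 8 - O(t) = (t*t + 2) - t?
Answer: 1/69169 ≈ 1.4457e-5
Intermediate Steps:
O(t) = 6 + t - t² (O(t) = 8 - ((t*t + 2) - t) = 8 - ((t² + 2) - t) = 8 - ((2 + t²) - t) = 8 - (2 + t² - t) = 8 + (-2 + t - t²) = 6 + t - t²)
g(h) = 3 (g(h) = 3 + (h - h) = 3 + 0 = 3)
w(L) = 1/(9 + L - L²) (w(L) = 1/((6 + L - L²) + 3) = 1/(9 + L - L²))
w(17)² = (1/(9 + 17 - 1*17²))² = (1/(9 + 17 - 1*289))² = (1/(9 + 17 - 289))² = (1/(-263))² = (-1/263)² = 1/69169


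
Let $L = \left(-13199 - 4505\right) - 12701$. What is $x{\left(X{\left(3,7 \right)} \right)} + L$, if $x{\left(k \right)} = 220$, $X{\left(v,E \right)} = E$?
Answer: $-30185$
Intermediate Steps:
$L = -30405$ ($L = -17704 - 12701 = -30405$)
$x{\left(X{\left(3,7 \right)} \right)} + L = 220 - 30405 = -30185$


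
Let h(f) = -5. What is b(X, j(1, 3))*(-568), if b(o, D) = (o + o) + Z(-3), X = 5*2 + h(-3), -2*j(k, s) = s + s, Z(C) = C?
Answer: -3976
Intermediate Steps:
j(k, s) = -s (j(k, s) = -(s + s)/2 = -s)
X = 5 (X = 5*2 - 5 = 10 - 5 = 5)
b(o, D) = -3 + 2*o (b(o, D) = (o + o) - 3 = 2*o - 3 = -3 + 2*o)
b(X, j(1, 3))*(-568) = (-3 + 2*5)*(-568) = (-3 + 10)*(-568) = 7*(-568) = -3976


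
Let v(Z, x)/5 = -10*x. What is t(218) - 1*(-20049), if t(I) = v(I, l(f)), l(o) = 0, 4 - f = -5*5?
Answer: 20049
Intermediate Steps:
f = 29 (f = 4 - (-5)*5 = 4 - 1*(-25) = 4 + 25 = 29)
v(Z, x) = -50*x (v(Z, x) = 5*(-10*x) = -50*x)
t(I) = 0 (t(I) = -50*0 = 0)
t(218) - 1*(-20049) = 0 - 1*(-20049) = 0 + 20049 = 20049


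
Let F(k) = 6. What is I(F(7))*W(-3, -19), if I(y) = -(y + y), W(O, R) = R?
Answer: 228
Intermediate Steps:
I(y) = -2*y
I(F(7))*W(-3, -19) = -2*6*(-19) = -12*(-19) = 228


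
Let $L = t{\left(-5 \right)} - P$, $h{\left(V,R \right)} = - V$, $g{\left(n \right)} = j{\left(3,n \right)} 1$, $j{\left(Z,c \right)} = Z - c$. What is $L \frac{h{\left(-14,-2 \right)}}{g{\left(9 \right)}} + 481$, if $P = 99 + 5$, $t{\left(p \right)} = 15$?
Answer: $\frac{2066}{3} \approx 688.67$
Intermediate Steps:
$g{\left(n \right)} = 3 - n$ ($g{\left(n \right)} = \left(3 - n\right) 1 = 3 - n$)
$P = 104$
$L = -89$ ($L = 15 - 104 = -89$)
$L \frac{h{\left(-14,-2 \right)}}{g{\left(9 \right)}} + 481 = - 89 \frac{\left(-1\right) \left(-14\right)}{3 - 9} + 481 = - 89 \frac{14}{3 - 9} + 481 = - 89 \frac{14}{-6} + 481 = - 89 \cdot 14 \left(- \frac{1}{6}\right) + 481 = \left(-89\right) \left(- \frac{7}{3}\right) + 481 = \frac{623}{3} + 481 = \frac{2066}{3}$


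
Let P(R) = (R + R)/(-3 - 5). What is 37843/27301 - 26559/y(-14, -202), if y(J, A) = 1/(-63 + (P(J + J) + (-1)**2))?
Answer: 39879837088/27301 ≈ 1.4607e+6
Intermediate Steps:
P(R) = -R/4 (P(R) = (2*R)/(-8) = (2*R)*(-1/8) = -R/4)
y(J, A) = 1/(-62 - J/2) (y(J, A) = 1/(-63 + (-(J + J)/4 + (-1)**2)) = 1/(-63 + (-J/2 + 1)) = 1/(-63 + (1 - J/2)) = 1/(-62 - J/2))
37843/27301 - 26559/y(-14, -202) = 37843/27301 - 26559/((-2/(124 - 14))) = 37843*(1/27301) - 26559/((-2/110)) = 37843/27301 - 26559/((-2*1/110)) = 37843/27301 - 26559/(-1/55) = 37843/27301 - 26559*(-55) = 37843/27301 + 1460745 = 39879837088/27301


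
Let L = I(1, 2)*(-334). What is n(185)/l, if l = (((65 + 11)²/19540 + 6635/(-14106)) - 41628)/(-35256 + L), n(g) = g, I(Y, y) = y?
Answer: 65422452970200/409786622513 ≈ 159.65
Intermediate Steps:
L = -668 (L = 2*(-334) = -668)
l = 409786622513/353634880920 (l = (((65 + 11)²/19540 + 6635/(-14106)) - 41628)/(-35256 - 668) = ((76²*(1/19540) + 6635*(-1/14106)) - 41628)/(-35924) = ((5776*(1/19540) - 6635/14106) - 41628)*(-1/35924) = ((1444/4885 - 6635/14106) - 41628)*(-1/35924) = (-12042911/68907810 - 41628)*(-1/35924) = -2868506357591/68907810*(-1/35924) = 409786622513/353634880920 ≈ 1.1588)
n(185)/l = 185/(409786622513/353634880920) = 185*(353634880920/409786622513) = 65422452970200/409786622513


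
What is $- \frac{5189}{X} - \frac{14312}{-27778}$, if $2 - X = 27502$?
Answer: $\frac{268860021}{381947500} \approx 0.70392$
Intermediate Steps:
$X = -27500$ ($X = 2 - 27502 = -27500$)
$- \frac{5189}{X} - \frac{14312}{-27778} = - \frac{5189}{-27500} - \frac{14312}{-27778} = \left(-5189\right) \left(- \frac{1}{27500}\right) - - \frac{7156}{13889} = \frac{5189}{27500} + \frac{7156}{13889} = \frac{268860021}{381947500}$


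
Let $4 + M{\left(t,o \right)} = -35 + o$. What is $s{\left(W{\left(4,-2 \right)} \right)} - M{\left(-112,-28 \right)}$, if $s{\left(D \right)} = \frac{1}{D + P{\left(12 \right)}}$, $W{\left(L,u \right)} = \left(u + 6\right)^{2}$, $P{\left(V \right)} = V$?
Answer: $\frac{1877}{28} \approx 67.036$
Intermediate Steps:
$M{\left(t,o \right)} = -39 + o$ ($M{\left(t,o \right)} = -4 + \left(-35 + o\right) = -39 + o$)
$W{\left(L,u \right)} = \left(6 + u\right)^{2}$
$s{\left(D \right)} = \frac{1}{12 + D}$ ($s{\left(D \right)} = \frac{1}{D + 12} = \frac{1}{12 + D}$)
$s{\left(W{\left(4,-2 \right)} \right)} - M{\left(-112,-28 \right)} = \frac{1}{12 + \left(6 - 2\right)^{2}} - \left(-39 - 28\right) = \frac{1}{12 + 4^{2}} - -67 = \frac{1}{12 + 16} + 67 = \frac{1}{28} + 67 = \frac{1877}{28}$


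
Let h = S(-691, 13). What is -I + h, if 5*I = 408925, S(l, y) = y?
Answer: -81772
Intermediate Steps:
h = 13
I = 81785 (I = (⅕)*408925 = 81785)
-I + h = -1*81785 + 13 = -81785 + 13 = -81772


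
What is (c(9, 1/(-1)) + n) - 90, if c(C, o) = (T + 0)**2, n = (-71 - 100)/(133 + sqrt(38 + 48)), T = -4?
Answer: -1325365/17603 + 171*sqrt(86)/17603 ≈ -75.202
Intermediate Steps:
n = -171/(133 + sqrt(86)) ≈ -1.2019
c(C, o) = 16 (c(C, o) = (-4 + 0)**2 = (-4)**2 = 16)
(c(9, 1/(-1)) + n) - 90 = (16 + (-22743/17603 + 171*sqrt(86)/17603)) - 90 = (258905/17603 + 171*sqrt(86)/17603) - 90 = -1325365/17603 + 171*sqrt(86)/17603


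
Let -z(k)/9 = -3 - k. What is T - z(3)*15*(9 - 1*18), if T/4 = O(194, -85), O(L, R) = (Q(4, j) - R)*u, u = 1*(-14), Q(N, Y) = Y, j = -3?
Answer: 2698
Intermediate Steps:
z(k) = 27 + 9*k (z(k) = -9*(-3 - k) = 27 + 9*k)
u = -14
O(L, R) = 42 + 14*R (O(L, R) = (-3 - R)*(-14) = 42 + 14*R)
T = -4592 (T = 4*(42 + 14*(-85)) = 4*(42 - 1190) = 4*(-1148) = -4592)
T - z(3)*15*(9 - 1*18) = -4592 - (27 + 9*3)*15*(9 - 1*18) = -4592 - (27 + 27)*15*(9 - 18) = -4592 - 54*15*(-9) = -4592 - 810*(-9) = -4592 - 1*(-7290) = -4592 + 7290 = 2698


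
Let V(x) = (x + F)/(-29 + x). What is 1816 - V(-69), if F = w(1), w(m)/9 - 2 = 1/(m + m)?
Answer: 355843/196 ≈ 1815.5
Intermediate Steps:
w(m) = 18 + 9/(2*m) (w(m) = 18 + 9/(m + m) = 18 + 9/((2*m)) = 18 + 9*(1/(2*m)) = 18 + 9/(2*m))
F = 45/2 (F = 18 + (9/2)/1 = 18 + (9/2)*1 = 18 + 9/2 = 45/2 ≈ 22.500)
V(x) = (45/2 + x)/(-29 + x) (V(x) = (x + 45/2)/(-29 + x) = (45/2 + x)/(-29 + x))
1816 - V(-69) = 1816 - (45/2 - 69)/(-29 - 69) = 1816 - (-93)/((-98)*2) = 1816 - (-1)*(-93)/(98*2) = 1816 - 1*93/196 = 1816 - 93/196 = 355843/196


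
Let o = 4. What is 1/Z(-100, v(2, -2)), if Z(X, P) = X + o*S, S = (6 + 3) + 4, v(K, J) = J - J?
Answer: -1/48 ≈ -0.020833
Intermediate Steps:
v(K, J) = 0
S = 13 (S = 9 + 4 = 13)
Z(X, P) = 52 + X (Z(X, P) = X + 4*13 = X + 52 = 52 + X)
1/Z(-100, v(2, -2)) = 1/(52 - 100) = 1/(-48) = -1/48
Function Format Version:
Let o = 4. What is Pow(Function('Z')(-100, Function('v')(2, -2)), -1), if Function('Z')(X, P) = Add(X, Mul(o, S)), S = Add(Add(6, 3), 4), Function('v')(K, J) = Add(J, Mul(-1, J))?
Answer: Rational(-1, 48) ≈ -0.020833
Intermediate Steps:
Function('v')(K, J) = 0
S = 13 (S = Add(9, 4) = 13)
Function('Z')(X, P) = Add(52, X) (Function('Z')(X, P) = Add(X, Mul(4, 13)) = Add(X, 52) = Add(52, X))
Pow(Function('Z')(-100, Function('v')(2, -2)), -1) = Pow(Add(52, -100), -1) = Pow(-48, -1) = Rational(-1, 48)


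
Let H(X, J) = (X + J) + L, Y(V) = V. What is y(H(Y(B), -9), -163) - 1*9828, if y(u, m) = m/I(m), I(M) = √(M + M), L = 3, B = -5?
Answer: -9828 + I*√326/2 ≈ -9828.0 + 9.0277*I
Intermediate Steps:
I(M) = √2*√M (I(M) = √(2*M) = √2*√M)
H(X, J) = 3 + J + X (H(X, J) = (X + J) + 3 = (J + X) + 3 = 3 + J + X)
y(u, m) = √2*√m/2 (y(u, m) = m/((√2*√m)) = m*(√2/(2*√m)) = √2*√m/2)
y(H(Y(B), -9), -163) - 1*9828 = √2*√(-163)/2 - 1*9828 = √2*(I*√163)/2 - 9828 = I*√326/2 - 9828 = -9828 + I*√326/2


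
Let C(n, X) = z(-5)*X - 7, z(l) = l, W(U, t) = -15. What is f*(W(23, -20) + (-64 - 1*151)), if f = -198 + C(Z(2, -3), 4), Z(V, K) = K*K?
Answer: 51750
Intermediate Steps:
Z(V, K) = K**2
C(n, X) = -7 - 5*X (C(n, X) = -5*X - 7 = -7 - 5*X)
f = -225 (f = -198 + (-7 - 5*4) = -198 + (-7 - 20) = -198 - 27 = -225)
f*(W(23, -20) + (-64 - 1*151)) = -225*(-15 + (-64 - 1*151)) = -225*(-15 + (-64 - 151)) = -225*(-15 - 215) = -225*(-230) = 51750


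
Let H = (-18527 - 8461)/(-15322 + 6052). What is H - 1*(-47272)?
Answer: 73039738/1545 ≈ 47275.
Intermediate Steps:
H = 4498/1545 (H = -26988/(-9270) = -26988*(-1/9270) = 4498/1545 ≈ 2.9113)
H - 1*(-47272) = 4498/1545 - 1*(-47272) = 4498/1545 + 47272 = 73039738/1545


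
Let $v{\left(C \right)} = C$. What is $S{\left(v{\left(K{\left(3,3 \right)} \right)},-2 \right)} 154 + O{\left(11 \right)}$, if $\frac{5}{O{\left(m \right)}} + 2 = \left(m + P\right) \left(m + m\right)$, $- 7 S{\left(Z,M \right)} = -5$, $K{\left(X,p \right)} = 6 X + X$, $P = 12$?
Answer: $\frac{55445}{504} \approx 110.01$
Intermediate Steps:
$K{\left(X,p \right)} = 7 X$
$S{\left(Z,M \right)} = \frac{5}{7}$ ($S{\left(Z,M \right)} = \left(- \frac{1}{7}\right) \left(-5\right) = \frac{5}{7}$)
$O{\left(m \right)} = \frac{5}{-2 + 2 m \left(12 + m\right)}$ ($O{\left(m \right)} = \frac{5}{-2 + \left(m + 12\right) \left(m + m\right)} = \frac{5}{-2 + \left(12 + m\right) 2 m} = \frac{5}{-2 + 2 m \left(12 + m\right)}$)
$S{\left(v{\left(K{\left(3,3 \right)} \right)},-2 \right)} 154 + O{\left(11 \right)} = \frac{5}{7} \cdot 154 + \frac{5}{2 \left(-1 + 11^{2} + 12 \cdot 11\right)} = 110 + \frac{5}{2 \left(-1 + 121 + 132\right)} = 110 + \frac{5}{2 \cdot 252} = 110 + \frac{5}{2} \cdot \frac{1}{252} = 110 + \frac{5}{504} = \frac{55445}{504}$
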